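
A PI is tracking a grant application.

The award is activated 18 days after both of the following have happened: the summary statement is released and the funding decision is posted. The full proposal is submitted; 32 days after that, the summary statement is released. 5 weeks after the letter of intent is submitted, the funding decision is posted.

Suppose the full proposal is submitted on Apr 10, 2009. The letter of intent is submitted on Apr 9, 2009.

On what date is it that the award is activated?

The full proposal is submitted: Apr 10, 2009.
The summary statement is released: Apr 10, 2009 + 32 days = May 12, 2009.
The letter of intent is submitted: Apr 9, 2009.
The funding decision is posted: Apr 9, 2009 + 5 weeks = May 14, 2009.
Both prerequisites met — the summary statement is released (May 12, 2009), the funding decision is posted (May 14, 2009); the later is May 14, 2009.
The award is activated: May 14, 2009 + 18 days = Jun 1, 2009.

Jun 1, 2009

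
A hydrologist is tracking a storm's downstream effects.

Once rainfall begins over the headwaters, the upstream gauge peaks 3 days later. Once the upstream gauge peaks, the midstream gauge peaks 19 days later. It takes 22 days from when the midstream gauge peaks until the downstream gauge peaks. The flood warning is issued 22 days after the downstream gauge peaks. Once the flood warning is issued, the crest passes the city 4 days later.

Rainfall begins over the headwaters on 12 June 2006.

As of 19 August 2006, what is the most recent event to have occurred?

The flood warning is issued

Rainfall begins over the headwaters: Jun 12, 2006.
The upstream gauge peaks: Jun 12, 2006 + 3 days = Jun 15, 2006.
The midstream gauge peaks: Jun 15, 2006 + 19 days = Jul 4, 2006.
The downstream gauge peaks: Jul 4, 2006 + 22 days = Jul 26, 2006.
The flood warning is issued: Jul 26, 2006 + 22 days = Aug 17, 2006.
The crest passes the city: Aug 17, 2006 + 4 days = Aug 21, 2006.
Aug 19, 2006 falls between when the flood warning is issued (Aug 17, 2006) and when the crest passes the city (Aug 21, 2006).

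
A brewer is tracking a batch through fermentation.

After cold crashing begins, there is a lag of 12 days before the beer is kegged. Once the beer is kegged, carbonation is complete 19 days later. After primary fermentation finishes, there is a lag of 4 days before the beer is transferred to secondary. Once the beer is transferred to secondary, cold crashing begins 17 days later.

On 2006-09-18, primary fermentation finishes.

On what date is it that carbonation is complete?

Primary fermentation finishes: Sep 18, 2006.
The beer is transferred to secondary: Sep 18, 2006 + 4 days = Sep 22, 2006.
Cold crashing begins: Sep 22, 2006 + 17 days = Oct 9, 2006.
The beer is kegged: Oct 9, 2006 + 12 days = Oct 21, 2006.
Carbonation is complete: Oct 21, 2006 + 19 days = Nov 9, 2006.

2006-11-09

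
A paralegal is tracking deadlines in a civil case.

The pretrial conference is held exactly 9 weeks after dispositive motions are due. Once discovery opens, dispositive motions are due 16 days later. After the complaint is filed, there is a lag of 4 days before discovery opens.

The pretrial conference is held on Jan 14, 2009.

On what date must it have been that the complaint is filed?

Oct 23, 2008

The pretrial conference is held: Jan 14, 2009.
Dispositive motions are due: Jan 14, 2009 − 9 weeks = Nov 12, 2008.
Discovery opens: Nov 12, 2008 − 16 days = Oct 27, 2008.
The complaint is filed: Oct 27, 2008 − 4 days = Oct 23, 2008.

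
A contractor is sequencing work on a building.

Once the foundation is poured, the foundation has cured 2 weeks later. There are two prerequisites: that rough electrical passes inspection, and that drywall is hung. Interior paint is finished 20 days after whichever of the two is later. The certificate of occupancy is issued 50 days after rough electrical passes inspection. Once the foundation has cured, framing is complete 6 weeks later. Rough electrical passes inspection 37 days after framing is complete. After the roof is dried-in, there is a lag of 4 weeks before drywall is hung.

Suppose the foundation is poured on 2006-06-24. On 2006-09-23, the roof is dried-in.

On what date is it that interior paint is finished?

2006-11-10

The foundation is poured: Jun 24, 2006.
The foundation has cured: Jun 24, 2006 + 2 weeks = Jul 8, 2006.
Framing is complete: Jul 8, 2006 + 6 weeks = Aug 19, 2006.
Rough electrical passes inspection: Aug 19, 2006 + 37 days = Sep 25, 2006.
The roof is dried-in: Sep 23, 2006.
Drywall is hung: Sep 23, 2006 + 4 weeks = Oct 21, 2006.
Both prerequisites met — rough electrical passes inspection (Sep 25, 2006), drywall is hung (Oct 21, 2006); the later is Oct 21, 2006.
Interior paint is finished: Oct 21, 2006 + 20 days = Nov 10, 2006.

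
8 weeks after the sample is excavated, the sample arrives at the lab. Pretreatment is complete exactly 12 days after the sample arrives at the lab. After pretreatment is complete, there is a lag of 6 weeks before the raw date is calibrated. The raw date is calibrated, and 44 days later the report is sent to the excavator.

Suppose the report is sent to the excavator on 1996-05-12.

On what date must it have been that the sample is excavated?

The report is sent to the excavator: May 12, 1996.
The raw date is calibrated: May 12, 1996 − 44 days = Mar 29, 1996.
Pretreatment is complete: Mar 29, 1996 − 6 weeks = Feb 16, 1996.
The sample arrives at the lab: Feb 16, 1996 − 12 days = Feb 4, 1996.
The sample is excavated: Feb 4, 1996 − 8 weeks = Dec 10, 1995.

1995-12-10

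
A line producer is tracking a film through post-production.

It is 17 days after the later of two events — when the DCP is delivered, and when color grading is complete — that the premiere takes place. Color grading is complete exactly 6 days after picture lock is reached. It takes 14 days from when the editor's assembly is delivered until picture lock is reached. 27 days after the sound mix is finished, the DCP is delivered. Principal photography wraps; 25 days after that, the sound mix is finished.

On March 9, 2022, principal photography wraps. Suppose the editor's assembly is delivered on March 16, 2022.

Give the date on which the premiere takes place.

May 17, 2022

Principal photography wraps: Mar 9, 2022.
The sound mix is finished: Mar 9, 2022 + 25 days = Apr 3, 2022.
The DCP is delivered: Apr 3, 2022 + 27 days = Apr 30, 2022.
The editor's assembly is delivered: Mar 16, 2022.
Picture lock is reached: Mar 16, 2022 + 14 days = Mar 30, 2022.
Color grading is complete: Mar 30, 2022 + 6 days = Apr 5, 2022.
Both prerequisites met — the DCP is delivered (Apr 30, 2022), color grading is complete (Apr 5, 2022); the later is Apr 30, 2022.
The premiere takes place: Apr 30, 2022 + 17 days = May 17, 2022.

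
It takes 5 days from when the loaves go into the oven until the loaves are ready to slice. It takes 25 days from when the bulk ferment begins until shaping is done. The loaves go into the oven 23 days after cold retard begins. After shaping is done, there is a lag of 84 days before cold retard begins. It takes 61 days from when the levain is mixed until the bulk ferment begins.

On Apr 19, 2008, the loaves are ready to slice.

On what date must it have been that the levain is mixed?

The loaves are ready to slice: Apr 19, 2008.
The loaves go into the oven: Apr 19, 2008 − 5 days = Apr 14, 2008.
Cold retard begins: Apr 14, 2008 − 23 days = Mar 22, 2008.
Shaping is done: Mar 22, 2008 − 84 days = Dec 29, 2007.
The bulk ferment begins: Dec 29, 2007 − 25 days = Dec 4, 2007.
The levain is mixed: Dec 4, 2007 − 61 days = Oct 4, 2007.

Oct 4, 2007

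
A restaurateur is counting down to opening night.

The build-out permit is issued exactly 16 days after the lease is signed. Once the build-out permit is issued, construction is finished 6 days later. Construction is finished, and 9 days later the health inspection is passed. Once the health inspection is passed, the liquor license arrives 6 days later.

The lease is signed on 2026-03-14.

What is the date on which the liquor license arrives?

2026-04-20

The lease is signed: Mar 14, 2026.
The build-out permit is issued: Mar 14, 2026 + 16 days = Mar 30, 2026.
Construction is finished: Mar 30, 2026 + 6 days = Apr 5, 2026.
The health inspection is passed: Apr 5, 2026 + 9 days = Apr 14, 2026.
The liquor license arrives: Apr 14, 2026 + 6 days = Apr 20, 2026.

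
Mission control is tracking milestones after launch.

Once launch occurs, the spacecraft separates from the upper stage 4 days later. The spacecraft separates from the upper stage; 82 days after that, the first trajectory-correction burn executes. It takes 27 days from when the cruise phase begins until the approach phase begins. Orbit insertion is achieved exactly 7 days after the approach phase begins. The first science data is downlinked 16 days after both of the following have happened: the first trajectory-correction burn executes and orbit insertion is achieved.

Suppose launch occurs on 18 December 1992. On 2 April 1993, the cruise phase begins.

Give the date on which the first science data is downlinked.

22 May 1993

Launch occurs: Dec 18, 1992.
The spacecraft separates from the upper stage: Dec 18, 1992 + 4 days = Dec 22, 1992.
The first trajectory-correction burn executes: Dec 22, 1992 + 82 days = Mar 14, 1993.
The cruise phase begins: Apr 2, 1993.
The approach phase begins: Apr 2, 1993 + 27 days = Apr 29, 1993.
Orbit insertion is achieved: Apr 29, 1993 + 7 days = May 6, 1993.
Both prerequisites met — the first trajectory-correction burn executes (Mar 14, 1993), orbit insertion is achieved (May 6, 1993); the later is May 6, 1993.
The first science data is downlinked: May 6, 1993 + 16 days = May 22, 1993.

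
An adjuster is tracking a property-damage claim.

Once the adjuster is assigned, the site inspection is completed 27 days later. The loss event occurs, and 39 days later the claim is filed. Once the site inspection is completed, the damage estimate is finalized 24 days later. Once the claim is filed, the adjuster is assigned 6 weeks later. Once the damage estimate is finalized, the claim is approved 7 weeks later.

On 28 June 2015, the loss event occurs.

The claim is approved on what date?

The loss event occurs: Jun 28, 2015.
The claim is filed: Jun 28, 2015 + 39 days = Aug 6, 2015.
The adjuster is assigned: Aug 6, 2015 + 6 weeks = Sep 17, 2015.
The site inspection is completed: Sep 17, 2015 + 27 days = Oct 14, 2015.
The damage estimate is finalized: Oct 14, 2015 + 24 days = Nov 7, 2015.
The claim is approved: Nov 7, 2015 + 7 weeks = Dec 26, 2015.

26 December 2015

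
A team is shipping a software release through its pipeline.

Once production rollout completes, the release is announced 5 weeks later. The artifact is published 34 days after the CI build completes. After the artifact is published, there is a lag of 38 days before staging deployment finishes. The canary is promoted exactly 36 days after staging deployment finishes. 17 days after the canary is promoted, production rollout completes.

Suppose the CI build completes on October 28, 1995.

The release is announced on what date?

April 5, 1996

The CI build completes: Oct 28, 1995.
The artifact is published: Oct 28, 1995 + 34 days = Dec 1, 1995.
Staging deployment finishes: Dec 1, 1995 + 38 days = Jan 8, 1996.
The canary is promoted: Jan 8, 1996 + 36 days = Feb 13, 1996.
Production rollout completes: Feb 13, 1996 + 17 days = Mar 1, 1996.
The release is announced: Mar 1, 1996 + 5 weeks = Apr 5, 1996.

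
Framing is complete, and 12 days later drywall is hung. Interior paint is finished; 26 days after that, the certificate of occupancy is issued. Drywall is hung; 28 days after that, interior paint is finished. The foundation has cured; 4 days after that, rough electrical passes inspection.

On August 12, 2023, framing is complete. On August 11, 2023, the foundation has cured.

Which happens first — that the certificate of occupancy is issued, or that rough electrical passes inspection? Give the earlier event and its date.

Rough electrical passes inspection — August 15, 2023

Framing is complete: Aug 12, 2023.
Drywall is hung: Aug 12, 2023 + 12 days = Aug 24, 2023.
Interior paint is finished: Aug 24, 2023 + 28 days = Sep 21, 2023.
The certificate of occupancy is issued: Sep 21, 2023 + 26 days = Oct 17, 2023.
The foundation has cured: Aug 11, 2023.
Rough electrical passes inspection: Aug 11, 2023 + 4 days = Aug 15, 2023.
Comparing: the certificate of occupancy is issued on Oct 17, 2023 vs rough electrical passes inspection on Aug 15, 2023. Earlier: rough electrical passes inspection.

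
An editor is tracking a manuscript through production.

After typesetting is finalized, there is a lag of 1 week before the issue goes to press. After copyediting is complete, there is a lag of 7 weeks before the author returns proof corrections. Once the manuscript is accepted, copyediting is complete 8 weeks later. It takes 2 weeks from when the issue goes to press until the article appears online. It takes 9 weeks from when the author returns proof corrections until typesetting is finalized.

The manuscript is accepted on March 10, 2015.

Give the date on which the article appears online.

September 15, 2015

The manuscript is accepted: Mar 10, 2015.
Copyediting is complete: Mar 10, 2015 + 8 weeks = May 5, 2015.
The author returns proof corrections: May 5, 2015 + 7 weeks = Jun 23, 2015.
Typesetting is finalized: Jun 23, 2015 + 9 weeks = Aug 25, 2015.
The issue goes to press: Aug 25, 2015 + 1 week = Sep 1, 2015.
The article appears online: Sep 1, 2015 + 2 weeks = Sep 15, 2015.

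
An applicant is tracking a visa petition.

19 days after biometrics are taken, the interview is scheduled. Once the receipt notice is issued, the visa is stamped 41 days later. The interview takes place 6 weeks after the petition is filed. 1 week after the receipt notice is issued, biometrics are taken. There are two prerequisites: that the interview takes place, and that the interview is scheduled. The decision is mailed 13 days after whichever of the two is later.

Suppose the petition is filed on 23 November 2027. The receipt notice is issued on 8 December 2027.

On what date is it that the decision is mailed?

17 January 2028

The petition is filed: Nov 23, 2027.
The interview takes place: Nov 23, 2027 + 6 weeks = Jan 4, 2028.
The receipt notice is issued: Dec 8, 2027.
Biometrics are taken: Dec 8, 2027 + 1 week = Dec 15, 2027.
The interview is scheduled: Dec 15, 2027 + 19 days = Jan 3, 2028.
Both prerequisites met — the interview takes place (Jan 4, 2028), the interview is scheduled (Jan 3, 2028); the later is Jan 4, 2028.
The decision is mailed: Jan 4, 2028 + 13 days = Jan 17, 2028.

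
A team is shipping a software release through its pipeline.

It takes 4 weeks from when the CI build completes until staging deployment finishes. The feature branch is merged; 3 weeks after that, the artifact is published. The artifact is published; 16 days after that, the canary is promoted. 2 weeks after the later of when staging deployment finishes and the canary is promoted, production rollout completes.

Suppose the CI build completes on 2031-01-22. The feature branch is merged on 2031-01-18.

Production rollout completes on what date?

2031-03-10

The CI build completes: Jan 22, 2031.
Staging deployment finishes: Jan 22, 2031 + 4 weeks = Feb 19, 2031.
The feature branch is merged: Jan 18, 2031.
The artifact is published: Jan 18, 2031 + 3 weeks = Feb 8, 2031.
The canary is promoted: Feb 8, 2031 + 16 days = Feb 24, 2031.
Both prerequisites met — staging deployment finishes (Feb 19, 2031), the canary is promoted (Feb 24, 2031); the later is Feb 24, 2031.
Production rollout completes: Feb 24, 2031 + 2 weeks = Mar 10, 2031.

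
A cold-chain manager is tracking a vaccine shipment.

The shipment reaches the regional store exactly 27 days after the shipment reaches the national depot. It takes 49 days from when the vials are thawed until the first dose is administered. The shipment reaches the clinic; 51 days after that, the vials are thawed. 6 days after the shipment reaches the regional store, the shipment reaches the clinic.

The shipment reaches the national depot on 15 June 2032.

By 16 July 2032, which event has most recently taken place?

The shipment reaches the national depot: Jun 15, 2032.
The shipment reaches the regional store: Jun 15, 2032 + 27 days = Jul 12, 2032.
The shipment reaches the clinic: Jul 12, 2032 + 6 days = Jul 18, 2032.
The vials are thawed: Jul 18, 2032 + 51 days = Sep 7, 2032.
The first dose is administered: Sep 7, 2032 + 49 days = Oct 26, 2032.
Jul 16, 2032 falls between when the shipment reaches the regional store (Jul 12, 2032) and when the shipment reaches the clinic (Jul 18, 2032).

The shipment reaches the regional store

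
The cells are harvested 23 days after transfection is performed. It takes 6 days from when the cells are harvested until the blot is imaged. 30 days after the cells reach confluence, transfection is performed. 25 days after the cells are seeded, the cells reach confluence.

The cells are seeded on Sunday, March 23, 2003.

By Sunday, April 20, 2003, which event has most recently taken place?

The cells are seeded: Mar 23, 2003.
The cells reach confluence: Mar 23, 2003 + 25 days = Apr 17, 2003.
Transfection is performed: Apr 17, 2003 + 30 days = May 17, 2003.
The cells are harvested: May 17, 2003 + 23 days = Jun 9, 2003.
The blot is imaged: Jun 9, 2003 + 6 days = Jun 15, 2003.
Apr 20, 2003 falls between when the cells reach confluence (Apr 17, 2003) and when transfection is performed (May 17, 2003).

The cells reach confluence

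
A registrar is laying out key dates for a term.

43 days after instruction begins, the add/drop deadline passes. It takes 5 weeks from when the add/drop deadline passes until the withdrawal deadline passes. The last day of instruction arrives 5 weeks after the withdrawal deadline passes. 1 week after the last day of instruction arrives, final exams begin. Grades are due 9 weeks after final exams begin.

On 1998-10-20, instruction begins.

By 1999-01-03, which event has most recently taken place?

The add/drop deadline passes

Instruction begins: Oct 20, 1998.
The add/drop deadline passes: Oct 20, 1998 + 43 days = Dec 2, 1998.
The withdrawal deadline passes: Dec 2, 1998 + 5 weeks = Jan 6, 1999.
The last day of instruction arrives: Jan 6, 1999 + 5 weeks = Feb 10, 1999.
Final exams begin: Feb 10, 1999 + 1 week = Feb 17, 1999.
Grades are due: Feb 17, 1999 + 9 weeks = Apr 21, 1999.
Jan 3, 1999 falls between when the add/drop deadline passes (Dec 2, 1998) and when the withdrawal deadline passes (Jan 6, 1999).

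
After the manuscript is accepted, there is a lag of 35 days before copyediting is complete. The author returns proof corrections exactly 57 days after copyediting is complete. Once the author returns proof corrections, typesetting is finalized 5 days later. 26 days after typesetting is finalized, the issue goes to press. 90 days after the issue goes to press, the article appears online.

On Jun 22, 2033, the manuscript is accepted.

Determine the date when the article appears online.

The manuscript is accepted: Jun 22, 2033.
Copyediting is complete: Jun 22, 2033 + 35 days = Jul 27, 2033.
The author returns proof corrections: Jul 27, 2033 + 57 days = Sep 22, 2033.
Typesetting is finalized: Sep 22, 2033 + 5 days = Sep 27, 2033.
The issue goes to press: Sep 27, 2033 + 26 days = Oct 23, 2033.
The article appears online: Oct 23, 2033 + 90 days = Jan 21, 2034.

Jan 21, 2034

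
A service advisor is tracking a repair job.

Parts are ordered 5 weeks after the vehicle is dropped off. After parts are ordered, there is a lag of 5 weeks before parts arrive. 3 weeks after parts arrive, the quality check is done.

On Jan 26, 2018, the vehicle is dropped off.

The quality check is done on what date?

The vehicle is dropped off: Jan 26, 2018.
Parts are ordered: Jan 26, 2018 + 5 weeks = Mar 2, 2018.
Parts arrive: Mar 2, 2018 + 5 weeks = Apr 6, 2018.
The quality check is done: Apr 6, 2018 + 3 weeks = Apr 27, 2018.

Apr 27, 2018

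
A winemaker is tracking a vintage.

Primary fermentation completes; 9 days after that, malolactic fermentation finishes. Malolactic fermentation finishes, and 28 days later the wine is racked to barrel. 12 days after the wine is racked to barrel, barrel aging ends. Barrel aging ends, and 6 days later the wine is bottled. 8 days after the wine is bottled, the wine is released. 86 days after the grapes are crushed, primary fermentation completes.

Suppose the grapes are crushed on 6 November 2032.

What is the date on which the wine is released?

The grapes are crushed: Nov 6, 2032.
Primary fermentation completes: Nov 6, 2032 + 86 days = Jan 31, 2033.
Malolactic fermentation finishes: Jan 31, 2033 + 9 days = Feb 9, 2033.
The wine is racked to barrel: Feb 9, 2033 + 28 days = Mar 9, 2033.
Barrel aging ends: Mar 9, 2033 + 12 days = Mar 21, 2033.
The wine is bottled: Mar 21, 2033 + 6 days = Mar 27, 2033.
The wine is released: Mar 27, 2033 + 8 days = Apr 4, 2033.

4 April 2033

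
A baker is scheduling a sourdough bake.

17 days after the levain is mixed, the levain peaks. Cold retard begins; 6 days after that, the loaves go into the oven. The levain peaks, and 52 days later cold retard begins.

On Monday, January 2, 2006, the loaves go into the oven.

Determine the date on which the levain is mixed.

Wednesday, October 19, 2005

The loaves go into the oven: Jan 2, 2006.
Cold retard begins: Jan 2, 2006 − 6 days = Dec 27, 2005.
The levain peaks: Dec 27, 2005 − 52 days = Nov 5, 2005.
The levain is mixed: Nov 5, 2005 − 17 days = Oct 19, 2005.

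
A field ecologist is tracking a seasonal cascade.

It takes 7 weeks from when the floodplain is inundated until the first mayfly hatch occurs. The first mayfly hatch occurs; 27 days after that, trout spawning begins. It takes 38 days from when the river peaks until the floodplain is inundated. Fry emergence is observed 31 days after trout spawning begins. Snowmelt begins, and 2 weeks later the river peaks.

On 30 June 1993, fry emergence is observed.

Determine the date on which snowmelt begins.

22 January 1993

Fry emergence is observed: Jun 30, 1993.
Trout spawning begins: Jun 30, 1993 − 31 days = May 30, 1993.
The first mayfly hatch occurs: May 30, 1993 − 27 days = May 3, 1993.
The floodplain is inundated: May 3, 1993 − 7 weeks = Mar 15, 1993.
The river peaks: Mar 15, 1993 − 38 days = Feb 5, 1993.
Snowmelt begins: Feb 5, 1993 − 2 weeks = Jan 22, 1993.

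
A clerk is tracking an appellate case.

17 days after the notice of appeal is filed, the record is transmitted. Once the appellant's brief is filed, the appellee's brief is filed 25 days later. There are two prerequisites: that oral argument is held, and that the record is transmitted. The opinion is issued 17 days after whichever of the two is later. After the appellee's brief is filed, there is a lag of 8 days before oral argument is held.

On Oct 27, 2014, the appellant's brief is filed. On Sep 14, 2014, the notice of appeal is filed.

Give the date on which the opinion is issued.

The appellant's brief is filed: Oct 27, 2014.
The appellee's brief is filed: Oct 27, 2014 + 25 days = Nov 21, 2014.
Oral argument is held: Nov 21, 2014 + 8 days = Nov 29, 2014.
The notice of appeal is filed: Sep 14, 2014.
The record is transmitted: Sep 14, 2014 + 17 days = Oct 1, 2014.
Both prerequisites met — oral argument is held (Nov 29, 2014), the record is transmitted (Oct 1, 2014); the later is Nov 29, 2014.
The opinion is issued: Nov 29, 2014 + 17 days = Dec 16, 2014.

Dec 16, 2014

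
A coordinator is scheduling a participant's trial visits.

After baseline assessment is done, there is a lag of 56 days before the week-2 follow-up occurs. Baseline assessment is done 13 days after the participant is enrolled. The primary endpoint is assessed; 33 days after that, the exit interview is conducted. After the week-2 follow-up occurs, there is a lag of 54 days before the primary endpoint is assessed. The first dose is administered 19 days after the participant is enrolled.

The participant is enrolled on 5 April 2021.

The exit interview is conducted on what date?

The participant is enrolled: Apr 5, 2021.
Baseline assessment is done: Apr 5, 2021 + 13 days = Apr 18, 2021.
The week-2 follow-up occurs: Apr 18, 2021 + 56 days = Jun 13, 2021.
The primary endpoint is assessed: Jun 13, 2021 + 54 days = Aug 6, 2021.
The exit interview is conducted: Aug 6, 2021 + 33 days = Sep 8, 2021.

8 September 2021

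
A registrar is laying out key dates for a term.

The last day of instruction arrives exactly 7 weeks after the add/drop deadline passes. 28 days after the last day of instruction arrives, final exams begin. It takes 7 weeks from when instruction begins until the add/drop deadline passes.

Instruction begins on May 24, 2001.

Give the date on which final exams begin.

Instruction begins: May 24, 2001.
The add/drop deadline passes: May 24, 2001 + 7 weeks = Jul 12, 2001.
The last day of instruction arrives: Jul 12, 2001 + 7 weeks = Aug 30, 2001.
Final exams begin: Aug 30, 2001 + 28 days = Sep 27, 2001.

September 27, 2001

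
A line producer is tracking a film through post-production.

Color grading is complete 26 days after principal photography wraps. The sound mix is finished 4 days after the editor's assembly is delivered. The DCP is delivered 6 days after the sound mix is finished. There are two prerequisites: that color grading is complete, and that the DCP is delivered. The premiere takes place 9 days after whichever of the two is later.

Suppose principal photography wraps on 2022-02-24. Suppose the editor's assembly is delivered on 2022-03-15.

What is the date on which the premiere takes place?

2022-04-03

Principal photography wraps: Feb 24, 2022.
Color grading is complete: Feb 24, 2022 + 26 days = Mar 22, 2022.
The editor's assembly is delivered: Mar 15, 2022.
The sound mix is finished: Mar 15, 2022 + 4 days = Mar 19, 2022.
The DCP is delivered: Mar 19, 2022 + 6 days = Mar 25, 2022.
Both prerequisites met — color grading is complete (Mar 22, 2022), the DCP is delivered (Mar 25, 2022); the later is Mar 25, 2022.
The premiere takes place: Mar 25, 2022 + 9 days = Apr 3, 2022.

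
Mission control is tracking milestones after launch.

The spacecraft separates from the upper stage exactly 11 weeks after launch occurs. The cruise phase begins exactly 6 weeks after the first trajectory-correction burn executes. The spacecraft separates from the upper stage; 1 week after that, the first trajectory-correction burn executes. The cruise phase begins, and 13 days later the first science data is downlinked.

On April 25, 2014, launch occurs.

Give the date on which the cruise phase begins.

August 29, 2014

Launch occurs: Apr 25, 2014.
The spacecraft separates from the upper stage: Apr 25, 2014 + 11 weeks = Jul 11, 2014.
The first trajectory-correction burn executes: Jul 11, 2014 + 1 week = Jul 18, 2014.
The cruise phase begins: Jul 18, 2014 + 6 weeks = Aug 29, 2014.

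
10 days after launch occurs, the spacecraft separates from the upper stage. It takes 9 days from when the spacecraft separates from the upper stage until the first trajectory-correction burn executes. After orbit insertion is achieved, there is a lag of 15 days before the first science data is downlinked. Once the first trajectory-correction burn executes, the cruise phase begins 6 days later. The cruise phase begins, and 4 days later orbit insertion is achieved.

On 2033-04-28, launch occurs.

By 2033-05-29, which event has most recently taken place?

Launch occurs: Apr 28, 2033.
The spacecraft separates from the upper stage: Apr 28, 2033 + 10 days = May 8, 2033.
The first trajectory-correction burn executes: May 8, 2033 + 9 days = May 17, 2033.
The cruise phase begins: May 17, 2033 + 6 days = May 23, 2033.
Orbit insertion is achieved: May 23, 2033 + 4 days = May 27, 2033.
The first science data is downlinked: May 27, 2033 + 15 days = Jun 11, 2033.
May 29, 2033 falls between when orbit insertion is achieved (May 27, 2033) and when the first science data is downlinked (Jun 11, 2033).

Orbit insertion is achieved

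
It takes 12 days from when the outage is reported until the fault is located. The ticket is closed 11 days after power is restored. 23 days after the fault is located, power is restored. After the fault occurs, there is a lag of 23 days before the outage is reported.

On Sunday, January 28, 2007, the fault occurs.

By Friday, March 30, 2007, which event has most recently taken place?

The fault occurs: Jan 28, 2007.
The outage is reported: Jan 28, 2007 + 23 days = Feb 20, 2007.
The fault is located: Feb 20, 2007 + 12 days = Mar 4, 2007.
Power is restored: Mar 4, 2007 + 23 days = Mar 27, 2007.
The ticket is closed: Mar 27, 2007 + 11 days = Apr 7, 2007.
Mar 30, 2007 falls between when power is restored (Mar 27, 2007) and when the ticket is closed (Apr 7, 2007).

Power is restored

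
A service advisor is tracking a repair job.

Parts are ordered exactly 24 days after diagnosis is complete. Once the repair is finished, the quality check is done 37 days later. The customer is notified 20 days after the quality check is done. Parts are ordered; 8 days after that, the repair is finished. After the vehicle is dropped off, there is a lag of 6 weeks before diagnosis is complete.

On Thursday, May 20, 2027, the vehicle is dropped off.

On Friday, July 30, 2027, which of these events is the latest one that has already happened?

Parts are ordered

The vehicle is dropped off: May 20, 2027.
Diagnosis is complete: May 20, 2027 + 6 weeks = Jul 1, 2027.
Parts are ordered: Jul 1, 2027 + 24 days = Jul 25, 2027.
The repair is finished: Jul 25, 2027 + 8 days = Aug 2, 2027.
The quality check is done: Aug 2, 2027 + 37 days = Sep 8, 2027.
The customer is notified: Sep 8, 2027 + 20 days = Sep 28, 2027.
Jul 30, 2027 falls between when parts are ordered (Jul 25, 2027) and when the repair is finished (Aug 2, 2027).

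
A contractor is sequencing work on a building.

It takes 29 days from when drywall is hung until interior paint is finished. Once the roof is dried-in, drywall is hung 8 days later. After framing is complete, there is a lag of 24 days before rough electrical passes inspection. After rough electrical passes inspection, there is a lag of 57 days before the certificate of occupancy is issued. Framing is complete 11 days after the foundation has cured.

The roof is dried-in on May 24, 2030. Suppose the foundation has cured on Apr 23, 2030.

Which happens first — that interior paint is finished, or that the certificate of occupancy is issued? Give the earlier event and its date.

Interior paint is finished — Jun 30, 2030

The roof is dried-in: May 24, 2030.
Drywall is hung: May 24, 2030 + 8 days = Jun 1, 2030.
Interior paint is finished: Jun 1, 2030 + 29 days = Jun 30, 2030.
The foundation has cured: Apr 23, 2030.
Framing is complete: Apr 23, 2030 + 11 days = May 4, 2030.
Rough electrical passes inspection: May 4, 2030 + 24 days = May 28, 2030.
The certificate of occupancy is issued: May 28, 2030 + 57 days = Jul 24, 2030.
Comparing: interior paint is finished on Jun 30, 2030 vs the certificate of occupancy is issued on Jul 24, 2030. Earlier: interior paint is finished.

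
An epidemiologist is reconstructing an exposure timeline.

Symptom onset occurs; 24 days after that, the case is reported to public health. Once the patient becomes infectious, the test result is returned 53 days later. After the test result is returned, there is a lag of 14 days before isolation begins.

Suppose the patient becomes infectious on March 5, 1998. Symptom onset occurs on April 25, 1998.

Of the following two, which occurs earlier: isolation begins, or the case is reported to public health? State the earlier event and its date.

Isolation begins — May 11, 1998

The patient becomes infectious: Mar 5, 1998.
The test result is returned: Mar 5, 1998 + 53 days = Apr 27, 1998.
Isolation begins: Apr 27, 1998 + 14 days = May 11, 1998.
Symptom onset occurs: Apr 25, 1998.
The case is reported to public health: Apr 25, 1998 + 24 days = May 19, 1998.
Comparing: isolation begins on May 11, 1998 vs the case is reported to public health on May 19, 1998. Earlier: isolation begins.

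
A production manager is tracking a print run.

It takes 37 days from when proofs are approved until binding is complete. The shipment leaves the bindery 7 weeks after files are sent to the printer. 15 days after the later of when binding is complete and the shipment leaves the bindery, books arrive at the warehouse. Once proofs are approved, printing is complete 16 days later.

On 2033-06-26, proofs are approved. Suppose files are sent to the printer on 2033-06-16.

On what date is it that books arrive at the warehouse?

2033-08-19

Proofs are approved: Jun 26, 2033.
Binding is complete: Jun 26, 2033 + 37 days = Aug 2, 2033.
Files are sent to the printer: Jun 16, 2033.
The shipment leaves the bindery: Jun 16, 2033 + 7 weeks = Aug 4, 2033.
Both prerequisites met — binding is complete (Aug 2, 2033), the shipment leaves the bindery (Aug 4, 2033); the later is Aug 4, 2033.
Books arrive at the warehouse: Aug 4, 2033 + 15 days = Aug 19, 2033.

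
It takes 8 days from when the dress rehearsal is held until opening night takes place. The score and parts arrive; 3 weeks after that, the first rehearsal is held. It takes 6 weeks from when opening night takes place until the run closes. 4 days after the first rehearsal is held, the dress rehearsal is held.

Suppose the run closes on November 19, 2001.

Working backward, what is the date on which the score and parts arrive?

The run closes: Nov 19, 2001.
Opening night takes place: Nov 19, 2001 − 6 weeks = Oct 8, 2001.
The dress rehearsal is held: Oct 8, 2001 − 8 days = Sep 30, 2001.
The first rehearsal is held: Sep 30, 2001 − 4 days = Sep 26, 2001.
The score and parts arrive: Sep 26, 2001 − 3 weeks = Sep 5, 2001.

September 5, 2001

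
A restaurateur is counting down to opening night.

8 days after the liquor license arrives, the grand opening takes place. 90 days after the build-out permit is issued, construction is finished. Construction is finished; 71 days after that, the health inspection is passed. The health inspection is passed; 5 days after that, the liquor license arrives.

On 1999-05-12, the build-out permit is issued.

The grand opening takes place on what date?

The build-out permit is issued: May 12, 1999.
Construction is finished: May 12, 1999 + 90 days = Aug 10, 1999.
The health inspection is passed: Aug 10, 1999 + 71 days = Oct 20, 1999.
The liquor license arrives: Oct 20, 1999 + 5 days = Oct 25, 1999.
The grand opening takes place: Oct 25, 1999 + 8 days = Nov 2, 1999.

1999-11-02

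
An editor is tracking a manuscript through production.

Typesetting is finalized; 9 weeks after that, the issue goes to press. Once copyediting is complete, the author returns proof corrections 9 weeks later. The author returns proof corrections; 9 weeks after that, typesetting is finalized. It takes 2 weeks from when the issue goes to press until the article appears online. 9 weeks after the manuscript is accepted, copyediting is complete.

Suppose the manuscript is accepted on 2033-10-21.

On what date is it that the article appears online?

2034-07-14

The manuscript is accepted: Oct 21, 2033.
Copyediting is complete: Oct 21, 2033 + 9 weeks = Dec 23, 2033.
The author returns proof corrections: Dec 23, 2033 + 9 weeks = Feb 24, 2034.
Typesetting is finalized: Feb 24, 2034 + 9 weeks = Apr 28, 2034.
The issue goes to press: Apr 28, 2034 + 9 weeks = Jun 30, 2034.
The article appears online: Jun 30, 2034 + 2 weeks = Jul 14, 2034.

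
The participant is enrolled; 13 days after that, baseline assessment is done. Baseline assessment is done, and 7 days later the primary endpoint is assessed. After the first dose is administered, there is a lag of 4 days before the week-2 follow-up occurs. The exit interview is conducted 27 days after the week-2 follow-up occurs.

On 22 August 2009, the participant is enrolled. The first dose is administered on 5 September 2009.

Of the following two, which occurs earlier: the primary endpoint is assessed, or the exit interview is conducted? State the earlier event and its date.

The primary endpoint is assessed — 11 September 2009

The participant is enrolled: Aug 22, 2009.
Baseline assessment is done: Aug 22, 2009 + 13 days = Sep 4, 2009.
The primary endpoint is assessed: Sep 4, 2009 + 7 days = Sep 11, 2009.
The first dose is administered: Sep 5, 2009.
The week-2 follow-up occurs: Sep 5, 2009 + 4 days = Sep 9, 2009.
The exit interview is conducted: Sep 9, 2009 + 27 days = Oct 6, 2009.
Comparing: the primary endpoint is assessed on Sep 11, 2009 vs the exit interview is conducted on Oct 6, 2009. Earlier: the primary endpoint is assessed.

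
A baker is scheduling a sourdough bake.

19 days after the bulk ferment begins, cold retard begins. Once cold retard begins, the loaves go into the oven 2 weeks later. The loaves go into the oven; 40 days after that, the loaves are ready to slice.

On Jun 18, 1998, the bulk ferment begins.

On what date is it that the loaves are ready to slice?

Aug 30, 1998

The bulk ferment begins: Jun 18, 1998.
Cold retard begins: Jun 18, 1998 + 19 days = Jul 7, 1998.
The loaves go into the oven: Jul 7, 1998 + 2 weeks = Jul 21, 1998.
The loaves are ready to slice: Jul 21, 1998 + 40 days = Aug 30, 1998.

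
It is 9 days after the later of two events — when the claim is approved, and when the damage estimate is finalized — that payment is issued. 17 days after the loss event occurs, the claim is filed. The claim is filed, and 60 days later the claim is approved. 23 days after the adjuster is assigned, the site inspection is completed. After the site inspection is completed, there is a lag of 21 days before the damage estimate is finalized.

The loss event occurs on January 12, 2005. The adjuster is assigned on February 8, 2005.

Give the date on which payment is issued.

The loss event occurs: Jan 12, 2005.
The claim is filed: Jan 12, 2005 + 17 days = Jan 29, 2005.
The claim is approved: Jan 29, 2005 + 60 days = Mar 30, 2005.
The adjuster is assigned: Feb 8, 2005.
The site inspection is completed: Feb 8, 2005 + 23 days = Mar 3, 2005.
The damage estimate is finalized: Mar 3, 2005 + 21 days = Mar 24, 2005.
Both prerequisites met — the claim is approved (Mar 30, 2005), the damage estimate is finalized (Mar 24, 2005); the later is Mar 30, 2005.
Payment is issued: Mar 30, 2005 + 9 days = Apr 8, 2005.

April 8, 2005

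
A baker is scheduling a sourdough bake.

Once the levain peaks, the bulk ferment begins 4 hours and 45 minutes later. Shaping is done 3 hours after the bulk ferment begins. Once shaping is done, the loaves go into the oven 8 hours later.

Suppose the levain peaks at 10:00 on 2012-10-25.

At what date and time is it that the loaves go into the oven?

The levain peaks: 10:00 Oct 25, 2012.
The bulk ferment begins: 10:00 Oct 25, 2012 + 4h45m = 14:45 Oct 25, 2012.
Shaping is done: 14:45 Oct 25, 2012 + 3h = 17:45 Oct 25, 2012.
The loaves go into the oven: 17:45 Oct 25, 2012 + 8h = 01:45 Oct 26, 2012.

01:45 on 2012-10-26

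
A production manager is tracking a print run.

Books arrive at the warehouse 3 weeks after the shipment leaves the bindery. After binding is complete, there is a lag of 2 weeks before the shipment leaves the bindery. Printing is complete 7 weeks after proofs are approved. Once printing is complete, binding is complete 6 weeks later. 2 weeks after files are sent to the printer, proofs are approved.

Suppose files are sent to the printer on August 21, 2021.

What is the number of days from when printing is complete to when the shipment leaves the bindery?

Causal path: printing is complete → binding is complete → the shipment leaves the bindery.
Total delay along the path: 6 + 2 weeks = 8 weeks = 56 days.

56 days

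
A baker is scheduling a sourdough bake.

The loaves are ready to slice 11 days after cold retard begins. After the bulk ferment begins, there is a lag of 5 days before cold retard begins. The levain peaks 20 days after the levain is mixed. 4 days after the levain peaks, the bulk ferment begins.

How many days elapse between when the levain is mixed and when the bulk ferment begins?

Causal path: the levain is mixed → the levain peaks → the bulk ferment begins.
Total delay along the path: 20 + 4 = 24 days.

24 days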